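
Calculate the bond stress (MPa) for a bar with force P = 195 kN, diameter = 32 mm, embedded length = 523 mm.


u = P / (pi * db * ld)
= 195 * 1000 / (pi * 32 * 523)
= 3.709 MPa

3.709


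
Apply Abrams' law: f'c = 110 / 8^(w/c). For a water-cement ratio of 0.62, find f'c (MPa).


f'c = 110 / 8^0.62
= 110 / 3.63
= 30.3 MPa

30.3


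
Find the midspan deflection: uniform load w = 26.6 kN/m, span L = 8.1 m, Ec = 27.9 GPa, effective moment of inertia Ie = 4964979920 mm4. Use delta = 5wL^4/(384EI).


Convert: L = 8.1 m = 8100 mm, Ec = 27.9 GPa = 27900 MPa
delta = 5 * 26.6 * 8100^4 / (384 * 27900 * 4964979920)
= 10.76 mm

10.76


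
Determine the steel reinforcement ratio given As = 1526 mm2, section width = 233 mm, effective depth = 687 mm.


rho = As / (b * d)
= 1526 / (233 * 687)
= 0.0095

0.0095


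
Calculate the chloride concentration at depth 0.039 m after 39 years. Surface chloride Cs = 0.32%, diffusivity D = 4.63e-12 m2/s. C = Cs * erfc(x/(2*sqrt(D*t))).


t_seconds = 39 * 365.25 * 24 * 3600 = 1230746400.0 s
arg = 0.039 / (2 * sqrt(4.63e-12 * 1230746400.0))
= 0.2583
erfc(0.2583) = 0.7149
C = 0.32 * 0.7149 = 0.2288%

0.2288


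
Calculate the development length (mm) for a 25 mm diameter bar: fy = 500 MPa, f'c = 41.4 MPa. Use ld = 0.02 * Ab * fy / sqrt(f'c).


Ab = pi * 25^2 / 4 = 490.874 mm2
ld = 0.02 * 490.874 * 500 / sqrt(41.4)
= 762.9 mm

762.9


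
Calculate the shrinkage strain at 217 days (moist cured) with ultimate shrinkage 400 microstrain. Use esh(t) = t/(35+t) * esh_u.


esh(217) = 217 / (35 + 217) * 400
= 217 / 252 * 400
= 344.4 microstrain

344.4


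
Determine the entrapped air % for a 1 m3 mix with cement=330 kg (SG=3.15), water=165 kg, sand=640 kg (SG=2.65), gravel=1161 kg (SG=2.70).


Vol cement = 330 / (3.15 * 1000) = 0.104762 m3
Vol water = 165 / 1000 = 0.165 m3
Vol sand = 640 / (2.65 * 1000) = 0.241509 m3
Vol gravel = 1161 / (2.70 * 1000) = 0.43 m3
Total solid + water volume = 0.941271 m3
Air = (1 - 0.941271) * 100 = 5.87%

5.87


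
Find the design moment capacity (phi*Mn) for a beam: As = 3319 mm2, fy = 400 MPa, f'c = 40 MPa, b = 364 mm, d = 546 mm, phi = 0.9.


a = As * fy / (0.85 * f'c * b)
= 3319 * 400 / (0.85 * 40 * 364)
= 107.2721 mm
Mn = As * fy * (d - a/2) / 10^6
= 653.6624 kN-m
phi*Mn = 0.9 * 653.6624 = 588.3 kN-m

588.3


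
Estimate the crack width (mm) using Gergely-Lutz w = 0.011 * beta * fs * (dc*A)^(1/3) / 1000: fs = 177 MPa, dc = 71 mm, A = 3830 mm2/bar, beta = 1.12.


w = 0.011 * beta * fs * (dc * A)^(1/3) / 1000
= 0.011 * 1.12 * 177 * (71 * 3830)^(1/3) / 1000
= 0.141 mm

0.141


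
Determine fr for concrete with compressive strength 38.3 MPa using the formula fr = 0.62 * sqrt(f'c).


fr = 0.62 * sqrt(38.3)
= 3.837 MPa

3.837


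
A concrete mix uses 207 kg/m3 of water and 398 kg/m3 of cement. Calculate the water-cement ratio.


w/c = water / cement
w/c = 207 / 398 = 0.52

0.52


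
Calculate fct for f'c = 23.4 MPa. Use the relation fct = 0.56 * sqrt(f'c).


fct = 0.56 * sqrt(23.4)
= 0.56 * 4.837
= 2.709 MPa

2.709


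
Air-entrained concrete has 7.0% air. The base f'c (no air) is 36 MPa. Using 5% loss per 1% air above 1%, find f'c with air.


Strength loss = (7.0 - 1) * 5 = 30.0%
f'c = 36 * (1 - 30.0/100)
= 25.2 MPa

25.2


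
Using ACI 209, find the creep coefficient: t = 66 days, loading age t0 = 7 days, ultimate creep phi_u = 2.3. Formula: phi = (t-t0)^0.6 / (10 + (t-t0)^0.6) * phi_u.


dt = 66 - 7 = 59
phi = 59^0.6 / (10 + 59^0.6) * 2.3
= 1.233

1.233


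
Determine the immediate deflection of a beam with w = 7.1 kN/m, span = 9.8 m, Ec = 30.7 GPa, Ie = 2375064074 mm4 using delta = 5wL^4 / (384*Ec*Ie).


Convert: L = 9.8 m = 9800 mm, Ec = 30.7 GPa = 30700 MPa
delta = 5 * 7.1 * 9800^4 / (384 * 30700 * 2375064074)
= 11.69 mm

11.69


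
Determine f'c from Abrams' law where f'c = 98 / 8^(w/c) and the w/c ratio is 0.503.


f'c = 98 / 8^0.503
= 98 / 2.846
= 34.43 MPa

34.43


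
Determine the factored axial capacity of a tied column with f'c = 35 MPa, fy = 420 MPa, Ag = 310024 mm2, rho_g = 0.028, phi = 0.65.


Ast = rho * Ag = 0.028 * 310024 = 8680.672 mm2
phi*Pn = 0.65 * 0.80 * (0.85 * 35 * (310024 - 8680.672) + 420 * 8680.672) / 1000
= 6557.64 kN

6557.64


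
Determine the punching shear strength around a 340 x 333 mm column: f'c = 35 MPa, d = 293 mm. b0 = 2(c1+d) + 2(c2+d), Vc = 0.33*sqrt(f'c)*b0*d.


b0 = 2*(340 + 293) + 2*(333 + 293) = 2518 mm
Vc = 0.33 * sqrt(35) * 2518 * 293 / 1000
= 1440.36 kN

1440.36


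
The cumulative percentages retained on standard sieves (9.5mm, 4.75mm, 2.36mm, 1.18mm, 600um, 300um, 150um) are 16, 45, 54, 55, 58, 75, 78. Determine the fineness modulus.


FM = sum(cumulative % retained) / 100
= 381 / 100
= 3.81

3.81


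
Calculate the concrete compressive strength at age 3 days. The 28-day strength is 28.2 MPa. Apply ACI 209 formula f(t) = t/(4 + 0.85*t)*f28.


f(3) = 3 / (4 + 0.85 * 3) * 28.2
= 3 / 6.55 * 28.2
= 12.92 MPa

12.92


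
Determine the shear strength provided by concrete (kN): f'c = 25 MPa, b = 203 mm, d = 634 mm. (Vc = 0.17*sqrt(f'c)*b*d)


Vc = 0.17 * sqrt(25) * 203 * 634 / 1000
= 109.4 kN

109.4


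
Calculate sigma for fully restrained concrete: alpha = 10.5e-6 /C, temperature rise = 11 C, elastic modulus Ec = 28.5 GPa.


sigma = alpha * dT * Ec
= 10.5e-6 * 11 * 28.5 * 1000
= 3.292 MPa

3.292


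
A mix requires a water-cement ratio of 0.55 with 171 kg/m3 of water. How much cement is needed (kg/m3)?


Cement = water / (w/c)
= 171 / 0.55
= 310.9 kg/m3

310.9


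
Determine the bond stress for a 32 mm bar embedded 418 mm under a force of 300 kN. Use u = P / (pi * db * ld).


u = P / (pi * db * ld)
= 300 * 1000 / (pi * 32 * 418)
= 7.139 MPa

7.139


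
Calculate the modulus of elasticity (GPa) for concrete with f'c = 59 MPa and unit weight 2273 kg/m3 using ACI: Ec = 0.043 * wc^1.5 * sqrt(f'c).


Ec = 0.043 * 2273^1.5 * sqrt(59) / 1000
= 35.79 GPa

35.79


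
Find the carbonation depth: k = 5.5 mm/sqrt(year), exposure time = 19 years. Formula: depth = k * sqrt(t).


depth = k * sqrt(t)
= 5.5 * sqrt(19)
= 23.97 mm

23.97


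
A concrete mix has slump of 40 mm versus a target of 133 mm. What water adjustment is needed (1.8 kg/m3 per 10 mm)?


Difference = 133 - 40 = 93 mm
Water adjustment = 93 * 1.8 / 10 = 16.7 kg/m3

16.7


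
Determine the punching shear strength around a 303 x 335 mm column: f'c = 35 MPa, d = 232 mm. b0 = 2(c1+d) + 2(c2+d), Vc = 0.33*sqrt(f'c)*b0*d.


b0 = 2*(303 + 232) + 2*(335 + 232) = 2204 mm
Vc = 0.33 * sqrt(35) * 2204 * 232 / 1000
= 998.27 kN

998.27


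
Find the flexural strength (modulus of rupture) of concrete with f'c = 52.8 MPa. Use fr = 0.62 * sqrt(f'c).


fr = 0.62 * sqrt(52.8)
= 4.505 MPa

4.505


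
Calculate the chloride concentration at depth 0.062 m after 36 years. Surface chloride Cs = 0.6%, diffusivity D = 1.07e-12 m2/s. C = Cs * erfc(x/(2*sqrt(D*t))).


t_seconds = 36 * 365.25 * 24 * 3600 = 1136073600.0 s
arg = 0.062 / (2 * sqrt(1.07e-12 * 1136073600.0))
= 0.8891
erfc(0.8891) = 0.2086
C = 0.6 * 0.2086 = 0.1252%

0.1252


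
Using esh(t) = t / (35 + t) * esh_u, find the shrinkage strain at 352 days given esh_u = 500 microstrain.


esh(352) = 352 / (35 + 352) * 500
= 352 / 387 * 500
= 454.8 microstrain

454.8


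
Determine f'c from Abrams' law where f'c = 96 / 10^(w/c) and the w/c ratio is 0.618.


f'c = 96 / 10^0.618
= 96 / 4.15
= 23.14 MPa

23.14


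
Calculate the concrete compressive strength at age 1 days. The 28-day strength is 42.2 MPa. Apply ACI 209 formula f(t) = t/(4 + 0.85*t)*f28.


f(1) = 1 / (4 + 0.85 * 1) * 42.2
= 1 / 4.85 * 42.2
= 8.7 MPa

8.7


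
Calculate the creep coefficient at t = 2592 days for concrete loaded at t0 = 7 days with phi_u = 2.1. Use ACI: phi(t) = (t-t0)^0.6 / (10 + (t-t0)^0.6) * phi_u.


dt = 2592 - 7 = 2585
phi = 2585^0.6 / (10 + 2585^0.6) * 2.1
= 1.927

1.927


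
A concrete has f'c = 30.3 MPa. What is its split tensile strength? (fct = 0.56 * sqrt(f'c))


fct = 0.56 * sqrt(30.3)
= 0.56 * 5.505
= 3.083 MPa

3.083


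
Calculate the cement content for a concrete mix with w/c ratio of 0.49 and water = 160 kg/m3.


Cement = water / (w/c)
= 160 / 0.49
= 326.5 kg/m3

326.5


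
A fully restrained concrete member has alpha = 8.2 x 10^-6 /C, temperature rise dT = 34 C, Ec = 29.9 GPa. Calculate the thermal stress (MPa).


sigma = alpha * dT * Ec
= 8.2e-6 * 34 * 29.9 * 1000
= 8.336 MPa

8.336


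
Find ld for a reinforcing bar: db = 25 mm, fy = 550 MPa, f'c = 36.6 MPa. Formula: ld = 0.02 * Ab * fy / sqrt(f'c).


Ab = pi * 25^2 / 4 = 490.874 mm2
ld = 0.02 * 490.874 * 550 / sqrt(36.6)
= 892.5 mm

892.5


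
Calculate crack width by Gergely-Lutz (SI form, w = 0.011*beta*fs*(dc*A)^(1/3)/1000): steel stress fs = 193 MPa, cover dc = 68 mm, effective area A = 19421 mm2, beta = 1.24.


w = 0.011 * beta * fs * (dc * A)^(1/3) / 1000
= 0.011 * 1.24 * 193 * (68 * 19421)^(1/3) / 1000
= 0.289 mm

0.289


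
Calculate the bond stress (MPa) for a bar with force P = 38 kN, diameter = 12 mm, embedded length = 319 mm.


u = P / (pi * db * ld)
= 38 * 1000 / (pi * 12 * 319)
= 3.16 MPa

3.16


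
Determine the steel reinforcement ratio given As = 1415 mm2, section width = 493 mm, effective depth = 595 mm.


rho = As / (b * d)
= 1415 / (493 * 595)
= 0.0048

0.0048


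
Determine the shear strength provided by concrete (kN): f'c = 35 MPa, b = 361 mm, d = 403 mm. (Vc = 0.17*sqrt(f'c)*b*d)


Vc = 0.17 * sqrt(35) * 361 * 403 / 1000
= 146.32 kN

146.32


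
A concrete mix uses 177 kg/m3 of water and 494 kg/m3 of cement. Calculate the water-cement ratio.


w/c = water / cement
w/c = 177 / 494 = 0.358

0.358


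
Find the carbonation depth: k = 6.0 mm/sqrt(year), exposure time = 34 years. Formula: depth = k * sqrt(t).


depth = k * sqrt(t)
= 6.0 * sqrt(34)
= 34.99 mm

34.99


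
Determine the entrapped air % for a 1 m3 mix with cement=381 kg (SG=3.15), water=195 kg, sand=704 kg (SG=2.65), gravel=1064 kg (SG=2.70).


Vol cement = 381 / (3.15 * 1000) = 0.120952 m3
Vol water = 195 / 1000 = 0.195 m3
Vol sand = 704 / (2.65 * 1000) = 0.26566 m3
Vol gravel = 1064 / (2.70 * 1000) = 0.394074 m3
Total solid + water volume = 0.975687 m3
Air = (1 - 0.975687) * 100 = 2.43%

2.43


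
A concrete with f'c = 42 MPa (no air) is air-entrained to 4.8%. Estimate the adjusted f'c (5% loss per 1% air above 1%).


Strength loss = (4.8 - 1) * 5 = 19.0%
f'c = 42 * (1 - 19.0/100)
= 34.02 MPa

34.02


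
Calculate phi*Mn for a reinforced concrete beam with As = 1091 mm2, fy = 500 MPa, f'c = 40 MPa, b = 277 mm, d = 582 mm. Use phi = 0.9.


a = As * fy / (0.85 * f'c * b)
= 1091 * 500 / (0.85 * 40 * 277)
= 57.921 mm
Mn = As * fy * (d - a/2) / 10^6
= 301.683 kN-m
phi*Mn = 0.9 * 301.683 = 271.51 kN-m

271.51


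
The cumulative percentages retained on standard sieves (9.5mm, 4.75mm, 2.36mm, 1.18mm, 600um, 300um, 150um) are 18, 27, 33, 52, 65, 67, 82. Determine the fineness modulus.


FM = sum(cumulative % retained) / 100
= 344 / 100
= 3.44

3.44


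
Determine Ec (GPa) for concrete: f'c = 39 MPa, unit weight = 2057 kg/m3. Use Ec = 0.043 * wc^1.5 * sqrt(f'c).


Ec = 0.043 * 2057^1.5 * sqrt(39) / 1000
= 25.05 GPa

25.05


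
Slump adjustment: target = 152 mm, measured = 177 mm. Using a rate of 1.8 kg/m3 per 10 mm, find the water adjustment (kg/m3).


Difference = 152 - 177 = -25 mm
Water adjustment = -25 * 1.8 / 10 = -4.5 kg/m3

-4.5


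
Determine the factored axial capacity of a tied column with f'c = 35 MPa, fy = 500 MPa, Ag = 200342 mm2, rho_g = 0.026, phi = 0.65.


Ast = rho * Ag = 0.026 * 200342 = 5208.892 mm2
phi*Pn = 0.65 * 0.80 * (0.85 * 35 * (200342 - 5208.892) + 500 * 5208.892) / 1000
= 4373.02 kN

4373.02


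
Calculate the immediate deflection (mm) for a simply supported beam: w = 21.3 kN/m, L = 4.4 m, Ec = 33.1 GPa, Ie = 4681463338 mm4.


Convert: L = 4.4 m = 4400 mm, Ec = 33.1 GPa = 33100 MPa
delta = 5 * 21.3 * 4400^4 / (384 * 33100 * 4681463338)
= 0.67 mm

0.67


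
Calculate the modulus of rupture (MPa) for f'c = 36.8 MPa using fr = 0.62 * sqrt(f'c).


fr = 0.62 * sqrt(36.8)
= 3.761 MPa

3.761


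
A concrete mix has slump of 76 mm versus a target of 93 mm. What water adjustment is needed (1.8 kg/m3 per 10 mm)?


Difference = 93 - 76 = 17 mm
Water adjustment = 17 * 1.8 / 10 = 3.1 kg/m3

3.1


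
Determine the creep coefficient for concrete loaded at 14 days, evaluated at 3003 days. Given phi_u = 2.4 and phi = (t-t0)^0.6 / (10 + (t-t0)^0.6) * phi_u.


dt = 3003 - 14 = 2989
phi = 2989^0.6 / (10 + 2989^0.6) * 2.4
= 2.218

2.218


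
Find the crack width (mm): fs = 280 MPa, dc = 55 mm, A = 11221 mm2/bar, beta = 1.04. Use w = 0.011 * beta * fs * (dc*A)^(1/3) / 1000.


w = 0.011 * beta * fs * (dc * A)^(1/3) / 1000
= 0.011 * 1.04 * 280 * (55 * 11221)^(1/3) / 1000
= 0.273 mm

0.273


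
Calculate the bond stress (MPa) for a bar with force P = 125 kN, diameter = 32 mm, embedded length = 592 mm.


u = P / (pi * db * ld)
= 125 * 1000 / (pi * 32 * 592)
= 2.1 MPa

2.1


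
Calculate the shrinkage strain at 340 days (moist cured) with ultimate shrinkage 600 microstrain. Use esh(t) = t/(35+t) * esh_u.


esh(340) = 340 / (35 + 340) * 600
= 340 / 375 * 600
= 544.0 microstrain

544.0


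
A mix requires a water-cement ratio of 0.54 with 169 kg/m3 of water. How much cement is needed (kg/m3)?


Cement = water / (w/c)
= 169 / 0.54
= 313.0 kg/m3

313.0


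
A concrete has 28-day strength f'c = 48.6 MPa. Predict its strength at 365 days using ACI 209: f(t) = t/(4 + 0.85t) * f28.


f(365) = 365 / (4 + 0.85 * 365) * 48.6
= 365 / 314.25 * 48.6
= 56.45 MPa

56.45


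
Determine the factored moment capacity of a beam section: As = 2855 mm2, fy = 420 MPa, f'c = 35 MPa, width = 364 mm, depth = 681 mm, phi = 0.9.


a = As * fy / (0.85 * f'c * b)
= 2855 * 420 / (0.85 * 35 * 364)
= 110.7304 mm
Mn = As * fy * (d - a/2) / 10^6
= 750.1987 kN-m
phi*Mn = 0.9 * 750.1987 = 675.18 kN-m

675.18


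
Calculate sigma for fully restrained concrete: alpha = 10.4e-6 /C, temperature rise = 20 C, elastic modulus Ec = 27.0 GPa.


sigma = alpha * dT * Ec
= 10.4e-6 * 20 * 27.0 * 1000
= 5.616 MPa

5.616


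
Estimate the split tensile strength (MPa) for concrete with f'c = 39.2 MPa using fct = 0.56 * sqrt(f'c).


fct = 0.56 * sqrt(39.2)
= 0.56 * 6.261
= 3.506 MPa

3.506


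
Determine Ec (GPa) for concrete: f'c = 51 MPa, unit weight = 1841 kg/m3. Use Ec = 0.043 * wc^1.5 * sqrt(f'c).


Ec = 0.043 * 1841^1.5 * sqrt(51) / 1000
= 24.26 GPa

24.26


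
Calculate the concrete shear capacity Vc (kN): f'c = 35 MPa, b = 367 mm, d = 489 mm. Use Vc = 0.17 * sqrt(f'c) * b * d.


Vc = 0.17 * sqrt(35) * 367 * 489 / 1000
= 180.49 kN

180.49


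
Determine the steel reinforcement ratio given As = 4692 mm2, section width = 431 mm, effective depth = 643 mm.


rho = As / (b * d)
= 4692 / (431 * 643)
= 0.0169

0.0169


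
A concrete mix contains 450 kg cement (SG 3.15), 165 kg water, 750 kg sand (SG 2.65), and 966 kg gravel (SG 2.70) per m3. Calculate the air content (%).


Vol cement = 450 / (3.15 * 1000) = 0.142857 m3
Vol water = 165 / 1000 = 0.165 m3
Vol sand = 750 / (2.65 * 1000) = 0.283019 m3
Vol gravel = 966 / (2.70 * 1000) = 0.357778 m3
Total solid + water volume = 0.948654 m3
Air = (1 - 0.948654) * 100 = 5.13%

5.13


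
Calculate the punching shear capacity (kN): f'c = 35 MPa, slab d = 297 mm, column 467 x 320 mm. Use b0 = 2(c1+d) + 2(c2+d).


b0 = 2*(467 + 297) + 2*(320 + 297) = 2762 mm
Vc = 0.33 * sqrt(35) * 2762 * 297 / 1000
= 1601.5 kN

1601.5


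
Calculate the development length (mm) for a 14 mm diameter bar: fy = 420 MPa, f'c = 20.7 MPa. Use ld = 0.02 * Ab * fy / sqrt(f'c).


Ab = pi * 14^2 / 4 = 153.938 mm2
ld = 0.02 * 153.938 * 420 / sqrt(20.7)
= 284.2 mm

284.2


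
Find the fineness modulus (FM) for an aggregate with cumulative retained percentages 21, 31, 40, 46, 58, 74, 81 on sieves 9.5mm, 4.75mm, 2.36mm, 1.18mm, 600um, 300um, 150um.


FM = sum(cumulative % retained) / 100
= 351 / 100
= 3.51

3.51


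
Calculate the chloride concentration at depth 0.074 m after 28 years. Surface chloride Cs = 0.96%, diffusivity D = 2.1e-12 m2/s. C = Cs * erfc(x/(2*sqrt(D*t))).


t_seconds = 28 * 365.25 * 24 * 3600 = 883612800.0 s
arg = 0.074 / (2 * sqrt(2.1e-12 * 883612800.0))
= 0.8589
erfc(0.8589) = 0.2245
C = 0.96 * 0.2245 = 0.2155%

0.2155


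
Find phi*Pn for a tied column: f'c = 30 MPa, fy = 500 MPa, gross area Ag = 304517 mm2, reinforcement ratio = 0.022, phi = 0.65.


Ast = rho * Ag = 0.022 * 304517 = 6699.374 mm2
phi*Pn = 0.65 * 0.80 * (0.85 * 30 * (304517 - 6699.374) + 500 * 6699.374) / 1000
= 5690.9 kN

5690.9


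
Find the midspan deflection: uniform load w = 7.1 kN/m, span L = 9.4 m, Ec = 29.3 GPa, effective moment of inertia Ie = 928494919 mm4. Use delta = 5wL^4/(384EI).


Convert: L = 9.4 m = 9400 mm, Ec = 29.3 GPa = 29300 MPa
delta = 5 * 7.1 * 9400^4 / (384 * 29300 * 928494919)
= 26.53 mm

26.53


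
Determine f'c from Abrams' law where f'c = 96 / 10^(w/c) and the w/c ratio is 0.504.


f'c = 96 / 10^0.504
= 96 / 3.192
= 30.08 MPa

30.08


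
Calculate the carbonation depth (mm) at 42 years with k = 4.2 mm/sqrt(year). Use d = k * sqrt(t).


depth = k * sqrt(t)
= 4.2 * sqrt(42)
= 27.22 mm

27.22


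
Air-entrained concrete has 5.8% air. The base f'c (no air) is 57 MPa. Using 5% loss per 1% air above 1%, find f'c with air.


Strength loss = (5.8 - 1) * 5 = 24.0%
f'c = 57 * (1 - 24.0/100)
= 43.32 MPa

43.32


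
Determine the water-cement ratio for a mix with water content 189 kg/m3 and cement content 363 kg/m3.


w/c = water / cement
w/c = 189 / 363 = 0.521

0.521


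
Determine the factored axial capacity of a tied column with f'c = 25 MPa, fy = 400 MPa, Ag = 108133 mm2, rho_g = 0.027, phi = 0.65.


Ast = rho * Ag = 0.027 * 108133 = 2919.591 mm2
phi*Pn = 0.65 * 0.80 * (0.85 * 25 * (108133 - 2919.591) + 400 * 2919.591) / 1000
= 1769.88 kN

1769.88


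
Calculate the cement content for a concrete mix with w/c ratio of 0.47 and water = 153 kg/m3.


Cement = water / (w/c)
= 153 / 0.47
= 325.5 kg/m3

325.5


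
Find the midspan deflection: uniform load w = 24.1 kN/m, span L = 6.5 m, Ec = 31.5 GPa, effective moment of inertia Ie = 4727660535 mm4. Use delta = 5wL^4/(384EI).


Convert: L = 6.5 m = 6500 mm, Ec = 31.5 GPa = 31500 MPa
delta = 5 * 24.1 * 6500^4 / (384 * 31500 * 4727660535)
= 3.76 mm

3.76


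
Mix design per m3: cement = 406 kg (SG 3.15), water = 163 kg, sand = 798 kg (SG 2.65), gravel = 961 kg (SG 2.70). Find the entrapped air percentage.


Vol cement = 406 / (3.15 * 1000) = 0.128889 m3
Vol water = 163 / 1000 = 0.163 m3
Vol sand = 798 / (2.65 * 1000) = 0.301132 m3
Vol gravel = 961 / (2.70 * 1000) = 0.355926 m3
Total solid + water volume = 0.948947 m3
Air = (1 - 0.948947) * 100 = 5.11%

5.11


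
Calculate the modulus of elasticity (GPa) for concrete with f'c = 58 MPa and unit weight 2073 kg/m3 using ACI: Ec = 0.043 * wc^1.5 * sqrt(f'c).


Ec = 0.043 * 2073^1.5 * sqrt(58) / 1000
= 30.91 GPa

30.91


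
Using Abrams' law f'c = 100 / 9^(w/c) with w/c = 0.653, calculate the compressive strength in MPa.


f'c = 100 / 9^0.653
= 100 / 4.199
= 23.82 MPa

23.82


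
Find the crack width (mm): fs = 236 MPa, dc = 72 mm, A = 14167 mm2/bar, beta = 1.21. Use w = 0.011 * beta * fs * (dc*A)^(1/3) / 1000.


w = 0.011 * beta * fs * (dc * A)^(1/3) / 1000
= 0.011 * 1.21 * 236 * (72 * 14167)^(1/3) / 1000
= 0.316 mm

0.316


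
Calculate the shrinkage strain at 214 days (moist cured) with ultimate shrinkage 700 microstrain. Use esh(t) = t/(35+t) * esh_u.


esh(214) = 214 / (35 + 214) * 700
= 214 / 249 * 700
= 601.6 microstrain

601.6


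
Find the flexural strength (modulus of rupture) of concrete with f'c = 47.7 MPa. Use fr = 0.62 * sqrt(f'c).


fr = 0.62 * sqrt(47.7)
= 4.282 MPa

4.282


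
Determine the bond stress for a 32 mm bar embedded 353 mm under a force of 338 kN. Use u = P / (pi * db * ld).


u = P / (pi * db * ld)
= 338 * 1000 / (pi * 32 * 353)
= 9.524 MPa

9.524


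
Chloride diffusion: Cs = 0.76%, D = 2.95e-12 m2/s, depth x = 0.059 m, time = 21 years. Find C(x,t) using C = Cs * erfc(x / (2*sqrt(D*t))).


t_seconds = 21 * 365.25 * 24 * 3600 = 662709600.0 s
arg = 0.059 / (2 * sqrt(2.95e-12 * 662709600.0))
= 0.6672
erfc(0.6672) = 0.3454
C = 0.76 * 0.3454 = 0.2625%

0.2625


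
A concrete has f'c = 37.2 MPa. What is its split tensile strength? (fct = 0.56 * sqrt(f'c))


fct = 0.56 * sqrt(37.2)
= 0.56 * 6.099
= 3.416 MPa

3.416


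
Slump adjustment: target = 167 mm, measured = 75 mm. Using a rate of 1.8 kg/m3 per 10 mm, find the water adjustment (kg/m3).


Difference = 167 - 75 = 92 mm
Water adjustment = 92 * 1.8 / 10 = 16.6 kg/m3

16.6


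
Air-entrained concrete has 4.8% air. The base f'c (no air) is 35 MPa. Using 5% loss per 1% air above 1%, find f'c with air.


Strength loss = (4.8 - 1) * 5 = 19.0%
f'c = 35 * (1 - 19.0/100)
= 28.35 MPa

28.35


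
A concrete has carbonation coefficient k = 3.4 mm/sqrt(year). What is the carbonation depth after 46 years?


depth = k * sqrt(t)
= 3.4 * sqrt(46)
= 23.06 mm

23.06


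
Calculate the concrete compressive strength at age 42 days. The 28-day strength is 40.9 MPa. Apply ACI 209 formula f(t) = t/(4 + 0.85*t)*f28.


f(42) = 42 / (4 + 0.85 * 42) * 40.9
= 42 / 39.7 * 40.9
= 43.27 MPa

43.27


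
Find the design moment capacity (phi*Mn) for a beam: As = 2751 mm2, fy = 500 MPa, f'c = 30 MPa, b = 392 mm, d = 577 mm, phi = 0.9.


a = As * fy / (0.85 * f'c * b)
= 2751 * 500 / (0.85 * 30 * 392)
= 137.605 mm
Mn = As * fy * (d - a/2) / 10^6
= 699.0256 kN-m
phi*Mn = 0.9 * 699.0256 = 629.12 kN-m

629.12


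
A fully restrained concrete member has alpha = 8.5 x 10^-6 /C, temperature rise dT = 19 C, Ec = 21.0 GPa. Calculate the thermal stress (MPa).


sigma = alpha * dT * Ec
= 8.5e-6 * 19 * 21.0 * 1000
= 3.392 MPa

3.392


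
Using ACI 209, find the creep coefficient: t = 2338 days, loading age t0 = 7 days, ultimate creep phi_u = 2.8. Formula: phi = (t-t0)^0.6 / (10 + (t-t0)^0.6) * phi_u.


dt = 2338 - 7 = 2331
phi = 2331^0.6 / (10 + 2331^0.6) * 2.8
= 2.556

2.556


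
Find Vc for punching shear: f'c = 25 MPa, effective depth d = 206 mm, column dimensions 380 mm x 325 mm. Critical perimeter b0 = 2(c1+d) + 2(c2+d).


b0 = 2*(380 + 206) + 2*(325 + 206) = 2234 mm
Vc = 0.33 * sqrt(25) * 2234 * 206 / 1000
= 759.34 kN

759.34


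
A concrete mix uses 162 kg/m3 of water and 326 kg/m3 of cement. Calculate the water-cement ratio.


w/c = water / cement
w/c = 162 / 326 = 0.497

0.497


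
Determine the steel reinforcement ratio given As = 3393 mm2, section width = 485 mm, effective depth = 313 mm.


rho = As / (b * d)
= 3393 / (485 * 313)
= 0.0224

0.0224


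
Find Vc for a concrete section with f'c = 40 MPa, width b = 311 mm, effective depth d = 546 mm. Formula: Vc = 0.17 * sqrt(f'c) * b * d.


Vc = 0.17 * sqrt(40) * 311 * 546 / 1000
= 182.57 kN

182.57


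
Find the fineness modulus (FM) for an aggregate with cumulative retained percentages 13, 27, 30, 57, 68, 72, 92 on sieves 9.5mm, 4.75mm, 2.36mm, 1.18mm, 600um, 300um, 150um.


FM = sum(cumulative % retained) / 100
= 359 / 100
= 3.59

3.59


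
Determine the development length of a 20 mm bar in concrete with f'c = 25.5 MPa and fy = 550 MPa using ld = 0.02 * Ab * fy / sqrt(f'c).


Ab = pi * 20^2 / 4 = 314.159 mm2
ld = 0.02 * 314.159 * 550 / sqrt(25.5)
= 684.3 mm

684.3


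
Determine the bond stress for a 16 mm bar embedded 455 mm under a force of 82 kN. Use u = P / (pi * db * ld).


u = P / (pi * db * ld)
= 82 * 1000 / (pi * 16 * 455)
= 3.585 MPa

3.585


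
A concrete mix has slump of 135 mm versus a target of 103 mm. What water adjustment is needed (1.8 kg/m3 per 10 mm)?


Difference = 103 - 135 = -32 mm
Water adjustment = -32 * 1.8 / 10 = -5.8 kg/m3

-5.8


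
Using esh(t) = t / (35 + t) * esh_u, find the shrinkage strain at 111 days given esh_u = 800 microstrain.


esh(111) = 111 / (35 + 111) * 800
= 111 / 146 * 800
= 608.2 microstrain

608.2


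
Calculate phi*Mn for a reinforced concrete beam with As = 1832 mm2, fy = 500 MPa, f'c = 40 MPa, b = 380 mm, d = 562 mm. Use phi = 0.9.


a = As * fy / (0.85 * f'c * b)
= 1832 * 500 / (0.85 * 40 * 380)
= 70.8978 mm
Mn = As * fy * (d - a/2) / 10^6
= 482.3208 kN-m
phi*Mn = 0.9 * 482.3208 = 434.09 kN-m

434.09


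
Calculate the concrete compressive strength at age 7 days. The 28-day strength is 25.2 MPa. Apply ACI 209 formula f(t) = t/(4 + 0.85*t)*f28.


f(7) = 7 / (4 + 0.85 * 7) * 25.2
= 7 / 9.95 * 25.2
= 17.73 MPa

17.73


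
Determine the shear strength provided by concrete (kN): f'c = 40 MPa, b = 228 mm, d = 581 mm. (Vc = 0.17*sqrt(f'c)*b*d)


Vc = 0.17 * sqrt(40) * 228 * 581 / 1000
= 142.43 kN

142.43


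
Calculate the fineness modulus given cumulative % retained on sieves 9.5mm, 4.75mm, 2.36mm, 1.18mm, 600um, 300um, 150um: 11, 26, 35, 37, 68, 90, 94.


FM = sum(cumulative % retained) / 100
= 361 / 100
= 3.61

3.61


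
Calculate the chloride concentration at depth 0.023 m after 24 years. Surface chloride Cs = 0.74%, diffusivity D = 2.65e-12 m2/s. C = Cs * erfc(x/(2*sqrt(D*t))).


t_seconds = 24 * 365.25 * 24 * 3600 = 757382400.0 s
arg = 0.023 / (2 * sqrt(2.65e-12 * 757382400.0))
= 0.2567
erfc(0.2567) = 0.7166
C = 0.74 * 0.7166 = 0.5303%

0.5303


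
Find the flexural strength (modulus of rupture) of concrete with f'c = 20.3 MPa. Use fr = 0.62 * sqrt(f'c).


fr = 0.62 * sqrt(20.3)
= 2.793 MPa

2.793


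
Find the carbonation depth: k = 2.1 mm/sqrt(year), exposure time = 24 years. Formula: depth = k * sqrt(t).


depth = k * sqrt(t)
= 2.1 * sqrt(24)
= 10.29 mm

10.29


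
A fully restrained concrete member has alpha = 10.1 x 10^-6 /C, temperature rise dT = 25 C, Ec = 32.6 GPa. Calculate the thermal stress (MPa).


sigma = alpha * dT * Ec
= 10.1e-6 * 25 * 32.6 * 1000
= 8.232 MPa

8.232


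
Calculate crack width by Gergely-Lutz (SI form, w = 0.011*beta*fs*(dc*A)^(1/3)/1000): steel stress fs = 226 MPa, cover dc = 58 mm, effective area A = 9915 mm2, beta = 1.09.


w = 0.011 * beta * fs * (dc * A)^(1/3) / 1000
= 0.011 * 1.09 * 226 * (58 * 9915)^(1/3) / 1000
= 0.225 mm

0.225


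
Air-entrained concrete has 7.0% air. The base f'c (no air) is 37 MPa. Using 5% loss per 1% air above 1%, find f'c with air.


Strength loss = (7.0 - 1) * 5 = 30.0%
f'c = 37 * (1 - 30.0/100)
= 25.9 MPa

25.9


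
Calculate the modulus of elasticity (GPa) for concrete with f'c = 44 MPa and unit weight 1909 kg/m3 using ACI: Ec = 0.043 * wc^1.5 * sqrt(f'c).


Ec = 0.043 * 1909^1.5 * sqrt(44) / 1000
= 23.79 GPa

23.79


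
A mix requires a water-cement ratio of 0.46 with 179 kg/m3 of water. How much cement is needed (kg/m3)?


Cement = water / (w/c)
= 179 / 0.46
= 389.1 kg/m3

389.1


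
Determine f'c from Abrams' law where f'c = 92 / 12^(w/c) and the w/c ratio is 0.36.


f'c = 92 / 12^0.36
= 92 / 2.446
= 37.61 MPa

37.61


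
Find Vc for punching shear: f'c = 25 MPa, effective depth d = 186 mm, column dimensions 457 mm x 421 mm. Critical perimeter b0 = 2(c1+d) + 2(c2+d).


b0 = 2*(457 + 186) + 2*(421 + 186) = 2500 mm
Vc = 0.33 * sqrt(25) * 2500 * 186 / 1000
= 767.25 kN

767.25


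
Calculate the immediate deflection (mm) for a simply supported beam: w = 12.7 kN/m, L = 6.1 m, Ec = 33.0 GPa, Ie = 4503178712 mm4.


Convert: L = 6.1 m = 6100 mm, Ec = 33.0 GPa = 33000 MPa
delta = 5 * 12.7 * 6100^4 / (384 * 33000 * 4503178712)
= 1.54 mm

1.54


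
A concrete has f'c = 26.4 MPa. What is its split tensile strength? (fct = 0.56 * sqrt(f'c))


fct = 0.56 * sqrt(26.4)
= 0.56 * 5.138
= 2.877 MPa

2.877


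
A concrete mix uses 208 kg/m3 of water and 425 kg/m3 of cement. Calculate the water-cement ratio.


w/c = water / cement
w/c = 208 / 425 = 0.489

0.489


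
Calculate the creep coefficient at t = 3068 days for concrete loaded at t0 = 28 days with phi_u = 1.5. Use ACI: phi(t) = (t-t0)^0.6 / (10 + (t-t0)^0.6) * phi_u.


dt = 3068 - 28 = 3040
phi = 3040^0.6 / (10 + 3040^0.6) * 1.5
= 1.387

1.387


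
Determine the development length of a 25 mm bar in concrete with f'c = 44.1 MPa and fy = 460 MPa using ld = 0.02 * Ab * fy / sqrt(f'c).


Ab = pi * 25^2 / 4 = 490.874 mm2
ld = 0.02 * 490.874 * 460 / sqrt(44.1)
= 680.0 mm

680.0


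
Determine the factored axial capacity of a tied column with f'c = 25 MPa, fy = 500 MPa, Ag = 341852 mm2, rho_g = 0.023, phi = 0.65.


Ast = rho * Ag = 0.023 * 341852 = 7862.596 mm2
phi*Pn = 0.65 * 0.80 * (0.85 * 25 * (341852 - 7862.596) + 500 * 7862.596) / 1000
= 5734.86 kN

5734.86


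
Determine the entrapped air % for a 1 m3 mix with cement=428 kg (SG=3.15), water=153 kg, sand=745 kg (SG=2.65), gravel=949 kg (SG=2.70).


Vol cement = 428 / (3.15 * 1000) = 0.135873 m3
Vol water = 153 / 1000 = 0.153 m3
Vol sand = 745 / (2.65 * 1000) = 0.281132 m3
Vol gravel = 949 / (2.70 * 1000) = 0.351481 m3
Total solid + water volume = 0.921487 m3
Air = (1 - 0.921487) * 100 = 7.85%

7.85


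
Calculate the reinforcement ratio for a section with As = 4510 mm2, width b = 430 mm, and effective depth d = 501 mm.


rho = As / (b * d)
= 4510 / (430 * 501)
= 0.0209

0.0209


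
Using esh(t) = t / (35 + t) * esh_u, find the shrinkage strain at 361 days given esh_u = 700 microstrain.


esh(361) = 361 / (35 + 361) * 700
= 361 / 396 * 700
= 638.1 microstrain

638.1


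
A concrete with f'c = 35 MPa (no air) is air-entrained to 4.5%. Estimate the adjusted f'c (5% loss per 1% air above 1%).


Strength loss = (4.5 - 1) * 5 = 17.5%
f'c = 35 * (1 - 17.5/100)
= 28.88 MPa

28.88


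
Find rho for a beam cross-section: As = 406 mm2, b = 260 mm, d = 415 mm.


rho = As / (b * d)
= 406 / (260 * 415)
= 0.0038

0.0038


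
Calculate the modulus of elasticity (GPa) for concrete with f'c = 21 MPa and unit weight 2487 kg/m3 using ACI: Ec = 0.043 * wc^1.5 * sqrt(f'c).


Ec = 0.043 * 2487^1.5 * sqrt(21) / 1000
= 24.44 GPa

24.44


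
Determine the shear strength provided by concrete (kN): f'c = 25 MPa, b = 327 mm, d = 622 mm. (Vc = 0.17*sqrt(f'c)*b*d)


Vc = 0.17 * sqrt(25) * 327 * 622 / 1000
= 172.88 kN

172.88


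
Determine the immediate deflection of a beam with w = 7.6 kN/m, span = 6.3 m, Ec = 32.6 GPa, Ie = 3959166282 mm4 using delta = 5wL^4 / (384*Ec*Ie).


Convert: L = 6.3 m = 6300 mm, Ec = 32.6 GPa = 32600 MPa
delta = 5 * 7.6 * 6300^4 / (384 * 32600 * 3959166282)
= 1.21 mm

1.21


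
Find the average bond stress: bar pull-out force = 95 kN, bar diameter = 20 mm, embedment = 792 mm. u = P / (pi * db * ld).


u = P / (pi * db * ld)
= 95 * 1000 / (pi * 20 * 792)
= 1.909 MPa

1.909


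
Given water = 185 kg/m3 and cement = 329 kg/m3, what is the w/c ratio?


w/c = water / cement
w/c = 185 / 329 = 0.562

0.562


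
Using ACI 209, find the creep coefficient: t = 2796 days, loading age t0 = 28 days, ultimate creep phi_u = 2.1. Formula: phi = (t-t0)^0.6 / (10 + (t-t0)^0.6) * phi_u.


dt = 2796 - 28 = 2768
phi = 2768^0.6 / (10 + 2768^0.6) * 2.1
= 1.934

1.934


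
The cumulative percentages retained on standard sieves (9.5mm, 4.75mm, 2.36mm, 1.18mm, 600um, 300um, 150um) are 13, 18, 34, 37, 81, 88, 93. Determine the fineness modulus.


FM = sum(cumulative % retained) / 100
= 364 / 100
= 3.64

3.64


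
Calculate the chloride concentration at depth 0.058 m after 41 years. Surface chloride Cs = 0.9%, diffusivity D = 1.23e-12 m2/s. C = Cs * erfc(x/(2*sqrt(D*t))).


t_seconds = 41 * 365.25 * 24 * 3600 = 1293861600.0 s
arg = 0.058 / (2 * sqrt(1.23e-12 * 1293861600.0))
= 0.7269
erfc(0.7269) = 0.3039
C = 0.9 * 0.3039 = 0.2735%

0.2735


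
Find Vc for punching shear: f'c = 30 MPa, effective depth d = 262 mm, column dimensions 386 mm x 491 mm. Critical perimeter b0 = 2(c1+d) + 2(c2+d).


b0 = 2*(386 + 262) + 2*(491 + 262) = 2802 mm
Vc = 0.33 * sqrt(30) * 2802 * 262 / 1000
= 1326.92 kN

1326.92


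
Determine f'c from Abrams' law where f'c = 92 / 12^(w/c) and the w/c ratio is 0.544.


f'c = 92 / 12^0.544
= 92 / 3.864
= 23.81 MPa

23.81


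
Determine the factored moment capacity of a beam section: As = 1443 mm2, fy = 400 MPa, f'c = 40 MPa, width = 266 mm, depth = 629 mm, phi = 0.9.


a = As * fy / (0.85 * f'c * b)
= 1443 * 400 / (0.85 * 40 * 266)
= 63.8213 mm
Mn = As * fy * (d - a/2) / 10^6
= 344.64 kN-m
phi*Mn = 0.9 * 344.64 = 310.18 kN-m

310.18


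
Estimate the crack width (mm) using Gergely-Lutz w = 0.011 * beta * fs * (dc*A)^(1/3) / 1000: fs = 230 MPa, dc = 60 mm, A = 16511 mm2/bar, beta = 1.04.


w = 0.011 * beta * fs * (dc * A)^(1/3) / 1000
= 0.011 * 1.04 * 230 * (60 * 16511)^(1/3) / 1000
= 0.262 mm

0.262


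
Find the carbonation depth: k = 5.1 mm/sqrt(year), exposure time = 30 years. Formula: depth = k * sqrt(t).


depth = k * sqrt(t)
= 5.1 * sqrt(30)
= 27.93 mm

27.93


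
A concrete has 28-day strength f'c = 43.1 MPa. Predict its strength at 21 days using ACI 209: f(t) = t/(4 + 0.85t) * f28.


f(21) = 21 / (4 + 0.85 * 21) * 43.1
= 21 / 21.85 * 43.1
= 41.42 MPa

41.42


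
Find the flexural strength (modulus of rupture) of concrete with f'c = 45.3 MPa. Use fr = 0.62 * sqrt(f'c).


fr = 0.62 * sqrt(45.3)
= 4.173 MPa

4.173


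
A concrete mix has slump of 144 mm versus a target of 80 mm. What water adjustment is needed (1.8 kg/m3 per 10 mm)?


Difference = 80 - 144 = -64 mm
Water adjustment = -64 * 1.8 / 10 = -11.5 kg/m3

-11.5


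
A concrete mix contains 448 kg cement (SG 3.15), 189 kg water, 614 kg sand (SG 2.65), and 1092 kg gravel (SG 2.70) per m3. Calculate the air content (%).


Vol cement = 448 / (3.15 * 1000) = 0.142222 m3
Vol water = 189 / 1000 = 0.189 m3
Vol sand = 614 / (2.65 * 1000) = 0.231698 m3
Vol gravel = 1092 / (2.70 * 1000) = 0.404444 m3
Total solid + water volume = 0.967365 m3
Air = (1 - 0.967365) * 100 = 3.26%

3.26


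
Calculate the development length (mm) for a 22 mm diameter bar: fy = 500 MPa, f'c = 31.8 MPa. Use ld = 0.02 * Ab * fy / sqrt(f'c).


Ab = pi * 22^2 / 4 = 380.133 mm2
ld = 0.02 * 380.133 * 500 / sqrt(31.8)
= 674.1 mm

674.1


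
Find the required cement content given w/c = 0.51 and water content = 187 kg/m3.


Cement = water / (w/c)
= 187 / 0.51
= 366.7 kg/m3

366.7


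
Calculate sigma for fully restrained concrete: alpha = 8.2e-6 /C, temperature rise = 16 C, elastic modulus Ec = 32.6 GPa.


sigma = alpha * dT * Ec
= 8.2e-6 * 16 * 32.6 * 1000
= 4.277 MPa

4.277


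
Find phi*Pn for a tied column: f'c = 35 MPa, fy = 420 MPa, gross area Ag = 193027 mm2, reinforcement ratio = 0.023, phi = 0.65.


Ast = rho * Ag = 0.023 * 193027 = 4439.621 mm2
phi*Pn = 0.65 * 0.80 * (0.85 * 35 * (193027 - 4439.621) + 420 * 4439.621) / 1000
= 3887.06 kN

3887.06


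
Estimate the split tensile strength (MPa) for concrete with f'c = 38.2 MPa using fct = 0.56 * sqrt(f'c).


fct = 0.56 * sqrt(38.2)
= 0.56 * 6.181
= 3.461 MPa

3.461


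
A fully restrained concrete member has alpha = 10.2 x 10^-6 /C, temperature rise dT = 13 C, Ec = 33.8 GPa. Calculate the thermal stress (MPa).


sigma = alpha * dT * Ec
= 10.2e-6 * 13 * 33.8 * 1000
= 4.482 MPa

4.482


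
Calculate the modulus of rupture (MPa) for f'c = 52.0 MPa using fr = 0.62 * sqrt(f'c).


fr = 0.62 * sqrt(52.0)
= 4.471 MPa

4.471


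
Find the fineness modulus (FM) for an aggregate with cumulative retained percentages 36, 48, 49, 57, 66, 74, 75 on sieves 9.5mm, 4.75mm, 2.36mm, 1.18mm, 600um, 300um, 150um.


FM = sum(cumulative % retained) / 100
= 405 / 100
= 4.05

4.05


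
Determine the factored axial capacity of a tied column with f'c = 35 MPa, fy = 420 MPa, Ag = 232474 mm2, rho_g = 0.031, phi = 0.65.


Ast = rho * Ag = 0.031 * 232474 = 7206.694 mm2
phi*Pn = 0.65 * 0.80 * (0.85 * 35 * (232474 - 7206.694) + 420 * 7206.694) / 1000
= 5058.83 kN

5058.83


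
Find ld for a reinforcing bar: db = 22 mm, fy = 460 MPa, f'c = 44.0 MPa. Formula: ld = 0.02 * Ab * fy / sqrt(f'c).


Ab = pi * 22^2 / 4 = 380.133 mm2
ld = 0.02 * 380.133 * 460 / sqrt(44.0)
= 527.2 mm

527.2


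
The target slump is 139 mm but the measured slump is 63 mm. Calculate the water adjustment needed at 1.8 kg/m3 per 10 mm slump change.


Difference = 139 - 63 = 76 mm
Water adjustment = 76 * 1.8 / 10 = 13.7 kg/m3

13.7


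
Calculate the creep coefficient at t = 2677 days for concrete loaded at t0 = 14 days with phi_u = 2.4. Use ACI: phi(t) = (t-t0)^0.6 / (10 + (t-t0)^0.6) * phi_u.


dt = 2677 - 14 = 2663
phi = 2663^0.6 / (10 + 2663^0.6) * 2.4
= 2.206

2.206


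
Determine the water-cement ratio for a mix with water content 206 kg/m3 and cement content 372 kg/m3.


w/c = water / cement
w/c = 206 / 372 = 0.554

0.554


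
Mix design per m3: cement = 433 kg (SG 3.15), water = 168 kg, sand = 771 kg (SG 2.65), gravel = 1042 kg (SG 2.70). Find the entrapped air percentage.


Vol cement = 433 / (3.15 * 1000) = 0.13746 m3
Vol water = 168 / 1000 = 0.168 m3
Vol sand = 771 / (2.65 * 1000) = 0.290943 m3
Vol gravel = 1042 / (2.70 * 1000) = 0.385926 m3
Total solid + water volume = 0.98233 m3
Air = (1 - 0.98233) * 100 = 1.77%

1.77


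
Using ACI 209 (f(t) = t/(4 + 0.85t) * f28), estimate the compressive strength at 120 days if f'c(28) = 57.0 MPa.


f(120) = 120 / (4 + 0.85 * 120) * 57.0
= 120 / 106.0 * 57.0
= 64.53 MPa

64.53


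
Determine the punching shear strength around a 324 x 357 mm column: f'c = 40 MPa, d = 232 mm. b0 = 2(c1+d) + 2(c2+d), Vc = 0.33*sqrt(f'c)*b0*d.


b0 = 2*(324 + 232) + 2*(357 + 232) = 2290 mm
Vc = 0.33 * sqrt(40) * 2290 * 232 / 1000
= 1108.84 kN

1108.84


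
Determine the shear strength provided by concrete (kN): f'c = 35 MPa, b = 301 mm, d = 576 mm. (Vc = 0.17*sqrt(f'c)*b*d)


Vc = 0.17 * sqrt(35) * 301 * 576 / 1000
= 174.37 kN

174.37


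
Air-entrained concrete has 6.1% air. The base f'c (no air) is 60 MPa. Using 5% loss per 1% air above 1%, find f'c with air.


Strength loss = (6.1 - 1) * 5 = 25.5%
f'c = 60 * (1 - 25.5/100)
= 44.7 MPa

44.7


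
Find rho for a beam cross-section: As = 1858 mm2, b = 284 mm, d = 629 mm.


rho = As / (b * d)
= 1858 / (284 * 629)
= 0.0104

0.0104


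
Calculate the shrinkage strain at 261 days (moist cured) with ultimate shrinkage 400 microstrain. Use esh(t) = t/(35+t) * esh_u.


esh(261) = 261 / (35 + 261) * 400
= 261 / 296 * 400
= 352.7 microstrain

352.7


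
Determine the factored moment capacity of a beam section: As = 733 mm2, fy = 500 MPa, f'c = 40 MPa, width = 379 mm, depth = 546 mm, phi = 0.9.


a = As * fy / (0.85 * f'c * b)
= 733 * 500 / (0.85 * 40 * 379)
= 28.4417 mm
Mn = As * fy * (d - a/2) / 10^6
= 194.8971 kN-m
phi*Mn = 0.9 * 194.8971 = 175.41 kN-m

175.41


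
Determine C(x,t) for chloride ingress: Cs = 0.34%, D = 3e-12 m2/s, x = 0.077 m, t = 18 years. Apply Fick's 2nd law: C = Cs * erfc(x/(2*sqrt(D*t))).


t_seconds = 18 * 365.25 * 24 * 3600 = 568036800.0 s
arg = 0.077 / (2 * sqrt(3e-12 * 568036800.0))
= 0.9326
erfc(0.9326) = 0.1872
C = 0.34 * 0.1872 = 0.0636%

0.0636


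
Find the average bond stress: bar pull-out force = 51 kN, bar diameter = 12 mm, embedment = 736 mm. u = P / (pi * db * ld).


u = P / (pi * db * ld)
= 51 * 1000 / (pi * 12 * 736)
= 1.838 MPa

1.838


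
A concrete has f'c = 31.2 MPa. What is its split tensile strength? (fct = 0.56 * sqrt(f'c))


fct = 0.56 * sqrt(31.2)
= 0.56 * 5.586
= 3.128 MPa

3.128


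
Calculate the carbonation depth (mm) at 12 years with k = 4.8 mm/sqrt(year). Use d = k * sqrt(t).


depth = k * sqrt(t)
= 4.8 * sqrt(12)
= 16.63 mm

16.63
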